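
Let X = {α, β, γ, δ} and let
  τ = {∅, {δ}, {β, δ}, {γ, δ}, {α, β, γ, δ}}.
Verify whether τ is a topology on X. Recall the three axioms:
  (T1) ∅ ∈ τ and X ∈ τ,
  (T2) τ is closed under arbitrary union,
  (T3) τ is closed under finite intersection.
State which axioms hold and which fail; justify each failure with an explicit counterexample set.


τ is NOT a topology on X.

Axiom (T1): ∅ ∈ τ? Yes; X ∈ τ? Yes.
Axiom (T2/T3): check pairwise unions and intersections of members of τ.
Counterexample for (T2): {β, δ} ∪ {γ, δ} = {β, γ, δ} ∉ τ. Therefore τ is NOT a topology.


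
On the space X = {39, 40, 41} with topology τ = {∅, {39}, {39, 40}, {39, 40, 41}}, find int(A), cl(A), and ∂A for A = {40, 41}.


int(A) = ∅, cl(A) = {40, 41}, ∂A = {40, 41}.

Closed sets in (X, τ) are complements of opens:
  closed(X, τ) = {∅, {41}, {40, 41}, {39, 40, 41}}.
int(A) = ⋃ {U ∈ τ : U ⊆ A}. Opens contained in A: ∅.
Taking the union of these: int(A) = ∅.
cl(A) = ⋂ {C closed : A ⊆ C}. Closed sets containing A: {40, 41}, {39, 40, 41}.
Intersecting these: cl(A) = {40, 41}.
∂A = cl(A) ∖ int(A) = {40, 41} ∖ ∅ = {40, 41}.


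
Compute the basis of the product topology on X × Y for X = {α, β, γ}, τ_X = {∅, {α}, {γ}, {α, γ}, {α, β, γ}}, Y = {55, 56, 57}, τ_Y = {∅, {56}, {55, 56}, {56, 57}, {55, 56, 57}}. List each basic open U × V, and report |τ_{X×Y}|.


Basis B = {∅ × ∅, {α} × {56}, {γ} × {56}, {α} × {55, 56}, {α} × {56, 57}, {α, γ} × {56}, {γ} × {55, 56}, {γ} × {56, 57}, {α} × {55, 56, 57}, {α, β, γ} × {56}, {γ} × {55, 56, 57}, {α, γ} × {55, 56}, {α, γ} × {56, 57}, {α, γ} × {55, 56, 57}, {α, β, γ} × {55, 56}, {α, β, γ} × {56, 57}, {α, β, γ} × {55, 56, 57}}; |τ_{X×Y}| = 50.

Enumerate products U × V with U ∈ τ_X, V ∈ τ_Y (deduplicated):
  ∅ × ∅ = {} (∅)
  {α} × {56} = {(α,56)}
  {γ} × {56} = {(γ,56)}
  {α} × {55, 56} = {(α,55), (α,56)}
  {α} × {56, 57} = {(α,56), (α,57)}
  {α, γ} × {56} = {(α,56), (γ,56)}
  {γ} × {55, 56} = {(γ,55), (γ,56)}
  {γ} × {56, 57} = {(γ,56), (γ,57)}
  {α} × {55, 56, 57} = {(α,55), (α,56), (α,57)}
  {α, β, γ} × {56} = {(α,56), (β,56), (γ,56)}
  {γ} × {55, 56, 57} = {(γ,55), (γ,56), (γ,57)}
  {α, γ} × {55, 56} = {(α,55), (α,56), (γ,55), (γ,56)}
  {α, γ} × {56, 57} = {(α,56), (α,57), (γ,56), (γ,57)}
  {α, γ} × {55, 56, 57} = {(α,55), (α,56), (α,57), (γ,55), (γ,56), (γ,57)}
  {α, β, γ} × {55, 56} = {(α,55), (α,56), (β,55), (β,56), (γ,55), (γ,56)}
  {α, β, γ} × {56, 57} = {(α,56), (α,57), (β,56), (β,57), (γ,56), (γ,57)}
  {α, β, γ} × {55, 56, 57} = {(α,55), (α,56), (α,57), (β,55), (β,56), (β,57), (γ,55), (γ,56), (γ,57)}
These 17 distinct sets form the basis B.
Close under arbitrary unions to get τ_{X×Y}; counting gives |τ_{X×Y}| = 50.


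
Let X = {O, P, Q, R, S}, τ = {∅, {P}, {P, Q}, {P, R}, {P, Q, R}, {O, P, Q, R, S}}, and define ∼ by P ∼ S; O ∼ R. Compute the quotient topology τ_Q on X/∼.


X/∼ = {[O=R], [P=S], [Q]}; |τ_Q| = 2.

Equivalence classes: [O=R], [P=S], [Q].
Quotient map π: X → X/∼ sends O ↦ [O=R], P ↦ [P=S], Q ↦ [Q], R ↦ [O=R], S ↦ [P=S].
For each subset V ⊆ X/∼, compute π^{-1}(V) ⊆ X and check whether π^{-1}(V) ∈ τ. V is open in τ_Q iff π^{-1}(V) ∈ τ.
  V = {}: π^{-1}(V) = ∅ ∈ τ ✓.
  V = {[O=R]}: π^{-1}(V) = {O, R} ∉ τ ✗.
  V = {[P=S]}: π^{-1}(V) = {P, S} ∉ τ ✗.
  V = {[O=R], [P=S]}: π^{-1}(V) = {O, P, R, S} ∉ τ ✗.
  V = {[Q]}: π^{-1}(V) = {Q} ∉ τ ✗.
  V = {[O=R], [Q]}: π^{-1}(V) = {O, Q, R} ∉ τ ✗.
  V = {[P=S], [Q]}: π^{-1}(V) = {P, Q, S} ∉ τ ✗.
  V = {[O=R], [P=S], [Q]}: π^{-1}(V) = {O, P, Q, R, S} ∈ τ ✓.
Open sets in the quotient: τ_Q = {{}, {[O=R], [P=S], [Q]}} (2 elements).


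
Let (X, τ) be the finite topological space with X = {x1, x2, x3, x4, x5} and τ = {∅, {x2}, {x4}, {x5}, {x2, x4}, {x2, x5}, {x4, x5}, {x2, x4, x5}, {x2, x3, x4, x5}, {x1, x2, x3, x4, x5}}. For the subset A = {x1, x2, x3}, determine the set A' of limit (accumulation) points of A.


A' = {x1, x3}

For each x ∈ X, list the open sets U ∈ τ with x ∈ U, then check whether U ∩ (A ∖ {x}) ≠ ∅ for every such U.
  x = x1: opens ∋ x are {x1, x2, x3, x4, x5}; each meets A ∖ {x1}, so x IS a limit point.
  x = x2: open {x2} ∋ x has {x2} ∩ (A ∖ {x2}) = ∅, so x is NOT a limit point.
  x = x3: opens ∋ x are {x2, x3, x4, x5}, {x1, x2, x3, x4, x5}; each meets A ∖ {x3}, so x IS a limit point.
  x = x4: open {x4} ∋ x has {x4} ∩ (A ∖ {x4}) = ∅, so x is NOT a limit point.
  x = x5: open {x5} ∋ x has {x5} ∩ (A ∖ {x5}) = ∅, so x is NOT a limit point.
Collecting: A' = {x1, x3}.


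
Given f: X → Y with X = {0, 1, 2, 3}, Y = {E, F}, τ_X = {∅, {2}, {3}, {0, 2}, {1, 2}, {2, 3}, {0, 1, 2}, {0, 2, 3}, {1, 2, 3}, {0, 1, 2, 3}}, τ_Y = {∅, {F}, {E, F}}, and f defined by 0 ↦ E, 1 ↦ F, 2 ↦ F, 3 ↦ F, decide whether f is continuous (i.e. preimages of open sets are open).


f IS continuous.

Compute f^{-1}(U) for each U ∈ τ_Y:
  U = ∅: f^{-1}(U) = ∅ ∈ τ_X ✓.
  U = {F}: f^{-1}(U) = {1, 2, 3} ∈ τ_X ✓.
  U = {E, F}: f^{-1}(U) = {0, 1, 2, 3} ∈ τ_X ✓.
Every preimage lies in τ_X, so f IS continuous.


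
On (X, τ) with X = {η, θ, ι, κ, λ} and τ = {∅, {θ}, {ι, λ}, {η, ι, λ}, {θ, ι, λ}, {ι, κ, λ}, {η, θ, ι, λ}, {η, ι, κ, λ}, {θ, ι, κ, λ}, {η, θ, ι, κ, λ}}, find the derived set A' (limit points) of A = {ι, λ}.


A' = {η, ι, κ, λ}

For each x ∈ X, list the open sets U ∈ τ with x ∈ U, then check whether U ∩ (A ∖ {x}) ≠ ∅ for every such U.
  x = η: opens ∋ x are {η, ι, λ}, {η, θ, ι, λ}, {η, ι, κ, λ}, {η, θ, ι, κ, λ}; each meets A ∖ {η}, so x IS a limit point.
  x = θ: open {θ} ∋ x has {θ} ∩ (A ∖ {θ}) = ∅, so x is NOT a limit point.
  x = ι: opens ∋ x are {ι, λ}, {η, ι, λ}, {θ, ι, λ}, {ι, κ, λ}, {η, θ, ι, λ}, {η, ι, κ, λ}, {θ, ι, κ, λ}, {η, θ, ι, κ, λ}; each meets A ∖ {ι}, so x IS a limit point.
  x = κ: opens ∋ x are {ι, κ, λ}, {η, ι, κ, λ}, {θ, ι, κ, λ}, {η, θ, ι, κ, λ}; each meets A ∖ {κ}, so x IS a limit point.
  x = λ: opens ∋ x are {ι, λ}, {η, ι, λ}, {θ, ι, λ}, {ι, κ, λ}, {η, θ, ι, λ}, {η, ι, κ, λ}, {θ, ι, κ, λ}, {η, θ, ι, κ, λ}; each meets A ∖ {λ}, so x IS a limit point.
Collecting: A' = {η, ι, κ, λ}.


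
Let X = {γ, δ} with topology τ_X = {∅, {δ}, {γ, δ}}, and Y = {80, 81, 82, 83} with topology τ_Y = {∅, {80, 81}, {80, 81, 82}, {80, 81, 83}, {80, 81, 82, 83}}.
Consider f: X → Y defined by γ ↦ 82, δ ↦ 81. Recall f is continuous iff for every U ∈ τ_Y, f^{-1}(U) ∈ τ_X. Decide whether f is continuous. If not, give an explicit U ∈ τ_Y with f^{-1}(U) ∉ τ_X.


f IS continuous.

Compute f^{-1}(U) for each U ∈ τ_Y:
  U = ∅: f^{-1}(U) = ∅ ∈ τ_X ✓.
  U = {80, 81}: f^{-1}(U) = {δ} ∈ τ_X ✓.
  U = {80, 81, 82}: f^{-1}(U) = {γ, δ} ∈ τ_X ✓.
  U = {80, 81, 83}: f^{-1}(U) = {δ} ∈ τ_X ✓.
  U = {80, 81, 82, 83}: f^{-1}(U) = {γ, δ} ∈ τ_X ✓.
Every preimage lies in τ_X, so f IS continuous.


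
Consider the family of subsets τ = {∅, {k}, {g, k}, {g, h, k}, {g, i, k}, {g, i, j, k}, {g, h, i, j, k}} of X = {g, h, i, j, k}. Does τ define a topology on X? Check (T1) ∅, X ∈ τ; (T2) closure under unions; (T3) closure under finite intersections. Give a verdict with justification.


τ is NOT a topology on X.

Axiom (T1): ∅ ∈ τ? Yes; X ∈ τ? Yes.
Axiom (T2/T3): check pairwise unions and intersections of members of τ.
Counterexample for (T2): {g, h, k} ∪ {g, i, k} = {g, h, i, k} ∉ τ. Therefore τ is NOT a topology.


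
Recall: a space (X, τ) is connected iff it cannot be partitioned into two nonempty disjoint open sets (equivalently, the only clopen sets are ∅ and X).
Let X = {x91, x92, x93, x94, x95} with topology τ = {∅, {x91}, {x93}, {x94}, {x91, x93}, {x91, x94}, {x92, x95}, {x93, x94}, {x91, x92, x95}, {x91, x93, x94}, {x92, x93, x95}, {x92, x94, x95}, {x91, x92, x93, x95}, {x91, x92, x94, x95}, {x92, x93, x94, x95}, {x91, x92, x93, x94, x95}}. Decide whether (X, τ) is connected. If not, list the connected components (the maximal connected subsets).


(X, τ) is disconnected; components = [{x91}, {x93}, {x94}, {x92, x95}].

Find clopen sets (U ∈ τ with X ∖ U ∈ τ):
  U = ∅, X ∖ U = {x91, x92, x93, x94, x95} — both open, so U is clopen.
  U = {x91}, X ∖ U = {x92, x93, x94, x95} — both open, so U is clopen.
  U = {x93}, X ∖ U = {x91, x92, x94, x95} — both open, so U is clopen.
  U = {x94}, X ∖ U = {x91, x92, x93, x95} — both open, so U is clopen.
  U = {x91, x93}, X ∖ U = {x92, x94, x95} — both open, so U is clopen.
  U = {x91, x94}, X ∖ U = {x92, x93, x95} — both open, so U is clopen.
  U = {x92, x95}, X ∖ U = {x91, x93, x94} — both open, so U is clopen.
  U = {x93, x94}, X ∖ U = {x91, x92, x95} — both open, so U is clopen.
  U = {x91, x92, x95}, X ∖ U = {x93, x94} — both open, so U is clopen.
  U = {x91, x93, x94}, X ∖ U = {x92, x95} — both open, so U is clopen.
  U = {x92, x93, x95}, X ∖ U = {x91, x94} — both open, so U is clopen.
  U = {x92, x94, x95}, X ∖ U = {x91, x93} — both open, so U is clopen.
  U = {x91, x92, x93, x95}, X ∖ U = {x94} — both open, so U is clopen.
  U = {x91, x92, x94, x95}, X ∖ U = {x93} — both open, so U is clopen.
  U = {x92, x93, x94, x95}, X ∖ U = {x91} — both open, so U is clopen.
  U = {x91, x92, x93, x94, x95}, X ∖ U = ∅ — both open, so U is clopen.
Nontrivial clopen(s) exist: e.g. {x92, x94, x95}. So (X, τ) is disconnected.
Compute connected components by grouping points that agree on all clopens:
  component: {x91}
  component: {x93}
  component: {x94}
  component: {x92, x95}


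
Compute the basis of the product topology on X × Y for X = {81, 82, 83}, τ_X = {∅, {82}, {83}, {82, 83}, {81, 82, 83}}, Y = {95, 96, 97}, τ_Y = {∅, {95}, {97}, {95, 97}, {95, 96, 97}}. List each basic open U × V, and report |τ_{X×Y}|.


Basis B = {∅ × ∅, {82} × {95}, {82} × {97}, {83} × {95}, {83} × {97}, {82} × {95, 97}, {82, 83} × {95}, {82, 83} × {97}, {83} × {95, 97}, {81, 82, 83} × {95}, {81, 82, 83} × {97}, {82} × {95, 96, 97}, {83} × {95, 96, 97}, {82, 83} × {95, 97}, {81, 82, 83} × {95, 97}, {82, 83} × {95, 96, 97}, {81, 82, 83} × {95, 96, 97}}; |τ_{X×Y}| = 48.

Enumerate products U × V with U ∈ τ_X, V ∈ τ_Y (deduplicated):
  ∅ × ∅ = {} (∅)
  {82} × {95} = {(82,95)}
  {82} × {97} = {(82,97)}
  {83} × {95} = {(83,95)}
  {83} × {97} = {(83,97)}
  {82} × {95, 97} = {(82,95), (82,97)}
  {82, 83} × {95} = {(82,95), (83,95)}
  {82, 83} × {97} = {(82,97), (83,97)}
  {83} × {95, 97} = {(83,95), (83,97)}
  {81, 82, 83} × {95} = {(81,95), (82,95), (83,95)}
  {81, 82, 83} × {97} = {(81,97), (82,97), (83,97)}
  {82} × {95, 96, 97} = {(82,95), (82,96), (82,97)}
  {83} × {95, 96, 97} = {(83,95), (83,96), (83,97)}
  {82, 83} × {95, 97} = {(82,95), (82,97), (83,95), (83,97)}
  {81, 82, 83} × {95, 97} = {(81,95), (81,97), (82,95), (82,97), (83,95), (83,97)}
  {82, 83} × {95, 96, 97} = {(82,95), (82,96), (82,97), (83,95), (83,96), (83,97)}
  {81, 82, 83} × {95, 96, 97} = {(81,95), (81,96), (81,97), (82,95), (82,96), (82,97), (83,95), (83,96), (83,97)}
These 17 distinct sets form the basis B.
Close under arbitrary unions to get τ_{X×Y}; counting gives |τ_{X×Y}| = 48.


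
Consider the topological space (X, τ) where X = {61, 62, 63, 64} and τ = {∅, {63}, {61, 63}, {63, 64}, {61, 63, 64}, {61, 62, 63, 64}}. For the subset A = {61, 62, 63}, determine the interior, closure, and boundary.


int(A) = {61, 63}, cl(A) = {61, 62, 63, 64}, ∂A = {62, 64}.

Closed sets in (X, τ) are complements of opens:
  closed(X, τ) = {∅, {62}, {61, 62}, {62, 64}, {61, 62, 64}, {61, 62, 63, 64}}.
int(A) = ⋃ {U ∈ τ : U ⊆ A}. Opens contained in A: ∅, {63}, {61, 63}.
Taking the union of these: int(A) = {61, 63}.
cl(A) = ⋂ {C closed : A ⊆ C}. Closed sets containing A: {61, 62, 63, 64}.
Intersecting these: cl(A) = {61, 62, 63, 64}.
∂A = cl(A) ∖ int(A) = {61, 62, 63, 64} ∖ {61, 63} = {62, 64}.


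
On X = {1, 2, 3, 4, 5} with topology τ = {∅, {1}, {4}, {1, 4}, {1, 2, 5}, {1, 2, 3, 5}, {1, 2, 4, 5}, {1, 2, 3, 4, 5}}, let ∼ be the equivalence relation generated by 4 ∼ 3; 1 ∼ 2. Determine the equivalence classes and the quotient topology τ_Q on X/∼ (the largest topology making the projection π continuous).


X/∼ = {[1=2], [3=4], [5]}; |τ_Q| = 3.

Equivalence classes: [1=2], [3=4], [5].
Quotient map π: X → X/∼ sends 1 ↦ [1=2], 2 ↦ [1=2], 3 ↦ [3=4], 4 ↦ [3=4], 5 ↦ [5].
For each subset V ⊆ X/∼, compute π^{-1}(V) ⊆ X and check whether π^{-1}(V) ∈ τ. V is open in τ_Q iff π^{-1}(V) ∈ τ.
  V = {}: π^{-1}(V) = ∅ ∈ τ ✓.
  V = {[1=2]}: π^{-1}(V) = {1, 2} ∉ τ ✗.
  V = {[3=4]}: π^{-1}(V) = {3, 4} ∉ τ ✗.
  V = {[1=2], [3=4]}: π^{-1}(V) = {1, 2, 3, 4} ∉ τ ✗.
  V = {[5]}: π^{-1}(V) = {5} ∉ τ ✗.
  V = {[1=2], [5]}: π^{-1}(V) = {1, 2, 5} ∈ τ ✓.
  V = {[3=4], [5]}: π^{-1}(V) = {3, 4, 5} ∉ τ ✗.
  V = {[1=2], [3=4], [5]}: π^{-1}(V) = {1, 2, 3, 4, 5} ∈ τ ✓.
Open sets in the quotient: τ_Q = {{}, {[1=2], [5]}, {[1=2], [3=4], [5]}} (3 elements).


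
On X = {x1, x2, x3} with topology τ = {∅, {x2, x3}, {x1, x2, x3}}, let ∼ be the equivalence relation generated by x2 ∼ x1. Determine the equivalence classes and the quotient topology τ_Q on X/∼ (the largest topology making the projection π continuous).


X/∼ = {[x1=x2], [x3]}; |τ_Q| = 2.

Equivalence classes: [x1=x2], [x3].
Quotient map π: X → X/∼ sends x1 ↦ [x1=x2], x2 ↦ [x1=x2], x3 ↦ [x3].
For each subset V ⊆ X/∼, compute π^{-1}(V) ⊆ X and check whether π^{-1}(V) ∈ τ. V is open in τ_Q iff π^{-1}(V) ∈ τ.
  V = {}: π^{-1}(V) = ∅ ∈ τ ✓.
  V = {[x1=x2]}: π^{-1}(V) = {x1, x2} ∉ τ ✗.
  V = {[x3]}: π^{-1}(V) = {x3} ∉ τ ✗.
  V = {[x1=x2], [x3]}: π^{-1}(V) = {x1, x2, x3} ∈ τ ✓.
Open sets in the quotient: τ_Q = {{}, {[x1=x2], [x3]}} (2 elements).


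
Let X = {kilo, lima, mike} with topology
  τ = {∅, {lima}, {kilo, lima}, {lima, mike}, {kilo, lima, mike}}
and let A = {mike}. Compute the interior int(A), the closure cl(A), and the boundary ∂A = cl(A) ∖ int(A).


int(A) = ∅, cl(A) = {mike}, ∂A = {mike}.

Closed sets in (X, τ) are complements of opens:
  closed(X, τ) = {∅, {kilo}, {mike}, {kilo, mike}, {kilo, lima, mike}}.
int(A) = ⋃ {U ∈ τ : U ⊆ A}. Opens contained in A: ∅.
Taking the union of these: int(A) = ∅.
cl(A) = ⋂ {C closed : A ⊆ C}. Closed sets containing A: {mike}, {kilo, mike}, {kilo, lima, mike}.
Intersecting these: cl(A) = {mike}.
∂A = cl(A) ∖ int(A) = {mike} ∖ ∅ = {mike}.


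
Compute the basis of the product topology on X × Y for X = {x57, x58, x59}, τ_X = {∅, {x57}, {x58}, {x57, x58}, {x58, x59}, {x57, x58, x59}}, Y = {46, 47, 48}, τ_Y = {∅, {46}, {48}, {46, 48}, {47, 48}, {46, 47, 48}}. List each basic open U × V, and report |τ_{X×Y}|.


Basis B = {∅ × ∅, {x57} × {46}, {x57} × {48}, {x58} × {46}, {x58} × {48}, {x57} × {46, 48}, {x57, x58} × {46}, {x57} × {47, 48}, {x57, x58} × {48}, {x58} × {46, 48}, {x58, x59} × {46}, {x58} × {47, 48}, {x58, x59} × {48}, {x57} × {46, 47, 48}, {x57, x58, x59} × {46}, {x57, x58, x59} × {48}, {x58} × {46, 47, 48}, {x57, x58} × {46, 48}, {x57, x58} × {47, 48}, {x58, x59} × {46, 48}, {x58, x59} × {47, 48}, {x57, x58} × {46, 47, 48}, {x57, x58, x59} × {46, 48}, {x57, x58, x59} × {47, 48}, {x58, x59} × {46, 47, 48}, {x57, x58, x59} × {46, 47, 48}}; |τ_{X×Y}| = 108.

Enumerate products U × V with U ∈ τ_X, V ∈ τ_Y (deduplicated):
  ∅ × ∅ = {} (∅)
  {x57} × {46} = {(x57,46)}
  {x57} × {48} = {(x57,48)}
  {x58} × {46} = {(x58,46)}
  {x58} × {48} = {(x58,48)}
  {x57} × {46, 48} = {(x57,46), (x57,48)}
  {x57, x58} × {46} = {(x57,46), (x58,46)}
  {x57} × {47, 48} = {(x57,47), (x57,48)}
  {x57, x58} × {48} = {(x57,48), (x58,48)}
  {x58} × {46, 48} = {(x58,46), (x58,48)}
  {x58, x59} × {46} = {(x58,46), (x59,46)}
  {x58} × {47, 48} = {(x58,47), (x58,48)}
  {x58, x59} × {48} = {(x58,48), (x59,48)}
  {x57} × {46, 47, 48} = {(x57,46), (x57,47), (x57,48)}
  {x57, x58, x59} × {46} = {(x57,46), (x58,46), (x59,46)}
  {x57, x58, x59} × {48} = {(x57,48), (x58,48), (x59,48)}
  {x58} × {46, 47, 48} = {(x58,46), (x58,47), (x58,48)}
  {x57, x58} × {46, 48} = {(x57,46), (x57,48), (x58,46), (x58,48)}
  {x57, x58} × {47, 48} = {(x57,47), (x57,48), (x58,47), (x58,48)}
  {x58, x59} × {46, 48} = {(x58,46), (x58,48), (x59,46), (x59,48)}
  {x58, x59} × {47, 48} = {(x58,47), (x58,48), (x59,47), (x59,48)}
  {x57, x58} × {46, 47, 48} = {(x57,46), (x57,47), (x57,48), (x58,46), (x58,47), (x58,48)}
  {x57, x58, x59} × {46, 48} = {(x57,46), (x57,48), (x58,46), (x58,48), (x59,46), (x59,48)}
  {x57, x58, x59} × {47, 48} = {(x57,47), (x57,48), (x58,47), (x58,48), (x59,47), (x59,48)}
  {x58, x59} × {46, 47, 48} = {(x58,46), (x58,47), (x58,48), (x59,46), (x59,47), (x59,48)}
  {x57, x58, x59} × {46, 47, 48} = {(x57,46), (x57,47), (x57,48), (x58,46), (x58,47), (x58,48), (x59,46), (x59,47), (x59,48)}
These 26 distinct sets form the basis B.
Close under arbitrary unions to get τ_{X×Y}; counting gives |τ_{X×Y}| = 108.


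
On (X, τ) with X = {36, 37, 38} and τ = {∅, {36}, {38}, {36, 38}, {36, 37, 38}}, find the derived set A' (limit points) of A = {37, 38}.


A' = {37}

For each x ∈ X, list the open sets U ∈ τ with x ∈ U, then check whether U ∩ (A ∖ {x}) ≠ ∅ for every such U.
  x = 36: open {36} ∋ x has {36} ∩ (A ∖ {36}) = ∅, so x is NOT a limit point.
  x = 37: opens ∋ x are {36, 37, 38}; each meets A ∖ {37}, so x IS a limit point.
  x = 38: open {38} ∋ x has {38} ∩ (A ∖ {38}) = ∅, so x is NOT a limit point.
Collecting: A' = {37}.


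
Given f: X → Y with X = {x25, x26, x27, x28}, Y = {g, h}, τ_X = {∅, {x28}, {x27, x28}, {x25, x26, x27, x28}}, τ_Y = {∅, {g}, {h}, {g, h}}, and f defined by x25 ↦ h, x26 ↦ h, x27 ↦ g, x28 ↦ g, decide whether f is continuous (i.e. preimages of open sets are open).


f is NOT continuous.

Compute f^{-1}(U) for each U ∈ τ_Y:
  U = ∅: f^{-1}(U) = ∅ ∈ τ_X ✓.
  U = {g}: f^{-1}(U) = {x27, x28} ∈ τ_X ✓.
  U = {h}: f^{-1}(U) = {x25, x26} ∉ τ_X ✗.
  U = {g, h}: f^{-1}(U) = {x25, x26, x27, x28} ∈ τ_X ✓.
Found U = {h} with f^{-1}(U) = {x25, x26} not in τ_X. Therefore f is NOT continuous.


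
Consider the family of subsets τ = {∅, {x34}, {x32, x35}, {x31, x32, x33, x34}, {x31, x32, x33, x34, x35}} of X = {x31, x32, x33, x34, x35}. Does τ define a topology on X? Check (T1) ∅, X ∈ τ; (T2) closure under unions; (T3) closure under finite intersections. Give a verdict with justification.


τ is NOT a topology on X.

Axiom (T1): ∅ ∈ τ? Yes; X ∈ τ? Yes.
Axiom (T2/T3): check pairwise unions and intersections of members of τ.
Counterexample for (T2): {x34} ∪ {x32, x35} = {x32, x34, x35} ∉ τ. Therefore τ is NOT a topology.


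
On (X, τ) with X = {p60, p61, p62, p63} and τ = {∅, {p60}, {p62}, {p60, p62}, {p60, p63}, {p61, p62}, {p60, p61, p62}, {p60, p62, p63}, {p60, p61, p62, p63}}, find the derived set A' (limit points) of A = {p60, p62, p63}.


A' = {p61, p63}

For each x ∈ X, list the open sets U ∈ τ with x ∈ U, then check whether U ∩ (A ∖ {x}) ≠ ∅ for every such U.
  x = p60: open {p60} ∋ x has {p60} ∩ (A ∖ {p60}) = ∅, so x is NOT a limit point.
  x = p61: opens ∋ x are {p61, p62}, {p60, p61, p62}, {p60, p61, p62, p63}; each meets A ∖ {p61}, so x IS a limit point.
  x = p62: open {p62} ∋ x has {p62} ∩ (A ∖ {p62}) = ∅, so x is NOT a limit point.
  x = p63: opens ∋ x are {p60, p63}, {p60, p62, p63}, {p60, p61, p62, p63}; each meets A ∖ {p63}, so x IS a limit point.
Collecting: A' = {p61, p63}.


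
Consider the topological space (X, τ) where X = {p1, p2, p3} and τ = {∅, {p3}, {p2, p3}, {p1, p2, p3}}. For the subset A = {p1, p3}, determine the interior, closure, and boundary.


int(A) = {p3}, cl(A) = {p1, p2, p3}, ∂A = {p1, p2}.

Closed sets in (X, τ) are complements of opens:
  closed(X, τ) = {∅, {p1}, {p1, p2}, {p1, p2, p3}}.
int(A) = ⋃ {U ∈ τ : U ⊆ A}. Opens contained in A: ∅, {p3}.
Taking the union of these: int(A) = {p3}.
cl(A) = ⋂ {C closed : A ⊆ C}. Closed sets containing A: {p1, p2, p3}.
Intersecting these: cl(A) = {p1, p2, p3}.
∂A = cl(A) ∖ int(A) = {p1, p2, p3} ∖ {p3} = {p1, p2}.


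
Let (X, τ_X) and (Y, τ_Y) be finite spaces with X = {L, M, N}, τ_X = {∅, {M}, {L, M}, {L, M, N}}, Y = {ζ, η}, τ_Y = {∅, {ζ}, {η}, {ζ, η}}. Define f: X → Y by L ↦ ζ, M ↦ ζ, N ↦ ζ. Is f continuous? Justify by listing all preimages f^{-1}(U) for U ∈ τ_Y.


f IS continuous.

Compute f^{-1}(U) for each U ∈ τ_Y:
  U = ∅: f^{-1}(U) = ∅ ∈ τ_X ✓.
  U = {ζ}: f^{-1}(U) = {L, M, N} ∈ τ_X ✓.
  U = {η}: f^{-1}(U) = ∅ ∈ τ_X ✓.
  U = {ζ, η}: f^{-1}(U) = {L, M, N} ∈ τ_X ✓.
Every preimage lies in τ_X, so f IS continuous.


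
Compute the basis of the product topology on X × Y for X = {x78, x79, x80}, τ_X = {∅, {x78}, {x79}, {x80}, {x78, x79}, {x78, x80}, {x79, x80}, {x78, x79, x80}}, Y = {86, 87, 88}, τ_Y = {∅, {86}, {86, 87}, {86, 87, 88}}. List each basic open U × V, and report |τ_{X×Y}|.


Basis B = {∅ × ∅, {x78} × {86}, {x79} × {86}, {x80} × {86}, {x78} × {86, 87}, {x78, x79} × {86}, {x78, x80} × {86}, {x79} × {86, 87}, {x79, x80} × {86}, {x80} × {86, 87}, {x78} × {86, 87, 88}, {x78, x79, x80} × {86}, {x79} × {86, 87, 88}, {x80} × {86, 87, 88}, {x78, x79} × {86, 87}, {x78, x80} × {86, 87}, {x79, x80} × {86, 87}, {x78, x79} × {86, 87, 88}, {x78, x80} × {86, 87, 88}, {x78, x79, x80} × {86, 87}, {x79, x80} × {86, 87, 88}, {x78, x79, x80} × {86, 87, 88}}; |τ_{X×Y}| = 64.

Enumerate products U × V with U ∈ τ_X, V ∈ τ_Y (deduplicated):
  ∅ × ∅ = {} (∅)
  {x78} × {86} = {(x78,86)}
  {x79} × {86} = {(x79,86)}
  {x80} × {86} = {(x80,86)}
  {x78} × {86, 87} = {(x78,86), (x78,87)}
  {x78, x79} × {86} = {(x78,86), (x79,86)}
  {x78, x80} × {86} = {(x78,86), (x80,86)}
  {x79} × {86, 87} = {(x79,86), (x79,87)}
  {x79, x80} × {86} = {(x79,86), (x80,86)}
  {x80} × {86, 87} = {(x80,86), (x80,87)}
  {x78} × {86, 87, 88} = {(x78,86), (x78,87), (x78,88)}
  {x78, x79, x80} × {86} = {(x78,86), (x79,86), (x80,86)}
  {x79} × {86, 87, 88} = {(x79,86), (x79,87), (x79,88)}
  {x80} × {86, 87, 88} = {(x80,86), (x80,87), (x80,88)}
  {x78, x79} × {86, 87} = {(x78,86), (x78,87), (x79,86), (x79,87)}
  {x78, x80} × {86, 87} = {(x78,86), (x78,87), (x80,86), (x80,87)}
  {x79, x80} × {86, 87} = {(x79,86), (x79,87), (x80,86), (x80,87)}
  {x78, x79} × {86, 87, 88} = {(x78,86), (x78,87), (x78,88), (x79,86), (x79,87), (x79,88)}
  {x78, x80} × {86, 87, 88} = {(x78,86), (x78,87), (x78,88), (x80,86), (x80,87), (x80,88)}
  {x78, x79, x80} × {86, 87} = {(x78,86), (x78,87), (x79,86), (x79,87), (x80,86), (x80,87)}
  {x79, x80} × {86, 87, 88} = {(x79,86), (x79,87), (x79,88), (x80,86), (x80,87), (x80,88)}
  {x78, x79, x80} × {86, 87, 88} = {(x78,86), (x78,87), (x78,88), (x79,86), (x79,87), (x79,88), (x80,86), (x80,87), (x80,88)}
These 22 distinct sets form the basis B.
Close under arbitrary unions to get τ_{X×Y}; counting gives |τ_{X×Y}| = 64.


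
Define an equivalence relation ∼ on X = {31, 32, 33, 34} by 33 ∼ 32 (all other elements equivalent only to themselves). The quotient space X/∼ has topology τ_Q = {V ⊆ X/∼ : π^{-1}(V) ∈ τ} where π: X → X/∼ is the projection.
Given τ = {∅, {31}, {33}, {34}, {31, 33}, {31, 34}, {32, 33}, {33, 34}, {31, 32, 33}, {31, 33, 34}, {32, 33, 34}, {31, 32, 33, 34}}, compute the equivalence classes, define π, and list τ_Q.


X/∼ = {[31], [32=33], [34]}; |τ_Q| = 8.

Equivalence classes: [31], [32=33], [34].
Quotient map π: X → X/∼ sends 31 ↦ [31], 32 ↦ [32=33], 33 ↦ [32=33], 34 ↦ [34].
For each subset V ⊆ X/∼, compute π^{-1}(V) ⊆ X and check whether π^{-1}(V) ∈ τ. V is open in τ_Q iff π^{-1}(V) ∈ τ.
  V = {}: π^{-1}(V) = ∅ ∈ τ ✓.
  V = {[31]}: π^{-1}(V) = {31} ∈ τ ✓.
  V = {[32=33]}: π^{-1}(V) = {32, 33} ∈ τ ✓.
  V = {[31], [32=33]}: π^{-1}(V) = {31, 32, 33} ∈ τ ✓.
  V = {[34]}: π^{-1}(V) = {34} ∈ τ ✓.
  V = {[31], [34]}: π^{-1}(V) = {31, 34} ∈ τ ✓.
  V = {[32=33], [34]}: π^{-1}(V) = {32, 33, 34} ∈ τ ✓.
  V = {[31], [32=33], [34]}: π^{-1}(V) = {31, 32, 33, 34} ∈ τ ✓.
Open sets in the quotient: τ_Q = {{}, {[31]}, {[32=33]}, {[31], [32=33]}, {[34]}, {[31], [34]}, {[32=33], [34]}, {[31], [32=33], [34]}} (8 elements).


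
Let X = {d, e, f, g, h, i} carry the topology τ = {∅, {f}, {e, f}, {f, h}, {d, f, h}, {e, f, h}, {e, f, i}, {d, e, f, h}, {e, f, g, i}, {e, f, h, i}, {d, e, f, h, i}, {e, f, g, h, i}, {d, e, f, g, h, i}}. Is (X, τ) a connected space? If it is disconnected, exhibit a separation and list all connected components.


(X, τ) is connected.

Find clopen sets (U ∈ τ with X ∖ U ∈ τ):
  U = ∅, X ∖ U = {d, e, f, g, h, i} — both open, so U is clopen.
  U = {d, e, f, g, h, i}, X ∖ U = ∅ — both open, so U is clopen.
Only trivial clopens (∅ and X) exist, so (X, τ) is connected.
Compute connected components by grouping points that agree on all clopens:
  component: {d, e, f, g, h, i}


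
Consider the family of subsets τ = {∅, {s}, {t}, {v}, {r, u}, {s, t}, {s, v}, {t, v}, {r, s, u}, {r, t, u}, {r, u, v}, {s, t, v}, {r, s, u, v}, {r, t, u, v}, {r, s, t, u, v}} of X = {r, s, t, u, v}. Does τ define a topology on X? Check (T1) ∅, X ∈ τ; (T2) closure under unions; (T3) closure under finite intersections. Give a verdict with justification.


τ is NOT a topology on X.

Axiom (T1): ∅ ∈ τ? Yes; X ∈ τ? Yes.
Axiom (T2/T3): check pairwise unions and intersections of members of τ.
Counterexample for (T2): {s} ∪ {r, t, u} = {r, s, t, u} ∉ τ. Therefore τ is NOT a topology.


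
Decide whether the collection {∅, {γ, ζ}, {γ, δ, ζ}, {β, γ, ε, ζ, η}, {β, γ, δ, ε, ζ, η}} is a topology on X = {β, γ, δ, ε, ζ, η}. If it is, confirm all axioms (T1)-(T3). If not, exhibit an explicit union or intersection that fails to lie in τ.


τ IS a topology on X.

Axiom (T1): ∅ ∈ τ? Yes; X ∈ τ? Yes.
Axiom (T2/T3): check pairwise unions and intersections of members of τ.
All pairwise intersections and unions checked — each lies in τ. Therefore τ satisfies (T1), (T2), (T3): it IS a topology on X.


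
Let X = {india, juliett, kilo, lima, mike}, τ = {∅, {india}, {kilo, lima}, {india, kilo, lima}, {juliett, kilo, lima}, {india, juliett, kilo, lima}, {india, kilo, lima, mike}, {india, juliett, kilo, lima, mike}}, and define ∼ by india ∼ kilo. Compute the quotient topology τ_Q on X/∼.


X/∼ = {[india=kilo], [juliett], [lima], [mike]}; |τ_Q| = 5.

Equivalence classes: [india=kilo], [juliett], [lima], [mike].
Quotient map π: X → X/∼ sends india ↦ [india=kilo], juliett ↦ [juliett], kilo ↦ [india=kilo], lima ↦ [lima], mike ↦ [mike].
For each subset V ⊆ X/∼, compute π^{-1}(V) ⊆ X and check whether π^{-1}(V) ∈ τ. V is open in τ_Q iff π^{-1}(V) ∈ τ.
  V = {}: π^{-1}(V) = ∅ ∈ τ ✓.
  V = {[india=kilo]}: π^{-1}(V) = {india, kilo} ∉ τ ✗.
  V = {[juliett]}: π^{-1}(V) = {juliett} ∉ τ ✗.
  V = {[india=kilo], [juliett]}: π^{-1}(V) = {india, juliett, kilo} ∉ τ ✗.
  V = {[lima]}: π^{-1}(V) = {lima} ∉ τ ✗.
  V = {[india=kilo], [lima]}: π^{-1}(V) = {india, kilo, lima} ∈ τ ✓.
  V = {[juliett], [lima]}: π^{-1}(V) = {juliett, lima} ∉ τ ✗.
  V = {[india=kilo], [juliett], [lima]}: π^{-1}(V) = {india, juliett, kilo, lima} ∈ τ ✓.
  V = {[mike]}: π^{-1}(V) = {mike} ∉ τ ✗.
  V = {[india=kilo], [mike]}: π^{-1}(V) = {india, kilo, mike} ∉ τ ✗.
  V = {[juliett], [mike]}: π^{-1}(V) = {juliett, mike} ∉ τ ✗.
  V = {[india=kilo], [juliett], [mike]}: π^{-1}(V) = {india, juliett, kilo, mike} ∉ τ ✗.
  V = {[lima], [mike]}: π^{-1}(V) = {lima, mike} ∉ τ ✗.
  V = {[india=kilo], [lima], [mike]}: π^{-1}(V) = {india, kilo, lima, mike} ∈ τ ✓.
  V = {[juliett], [lima], [mike]}: π^{-1}(V) = {juliett, lima, mike} ∉ τ ✗.
  V = {[india=kilo], [juliett], [lima], [mike]}: π^{-1}(V) = {india, juliett, kilo, lima, mike} ∈ τ ✓.
Open sets in the quotient: τ_Q = {{}, {[india=kilo], [lima]}, {[india=kilo], [juliett], [lima]}, {[india=kilo], [lima], [mike]}, {[india=kilo], [juliett], [lima], [mike]}} (5 elements).


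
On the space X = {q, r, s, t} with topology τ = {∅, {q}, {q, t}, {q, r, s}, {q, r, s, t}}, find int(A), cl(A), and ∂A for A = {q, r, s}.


int(A) = {q, r, s}, cl(A) = {q, r, s, t}, ∂A = {t}.

Closed sets in (X, τ) are complements of opens:
  closed(X, τ) = {∅, {t}, {r, s}, {r, s, t}, {q, r, s, t}}.
int(A) = ⋃ {U ∈ τ : U ⊆ A}. Opens contained in A: ∅, {q}, {q, r, s}.
Taking the union of these: int(A) = {q, r, s}.
cl(A) = ⋂ {C closed : A ⊆ C}. Closed sets containing A: {q, r, s, t}.
Intersecting these: cl(A) = {q, r, s, t}.
∂A = cl(A) ∖ int(A) = {q, r, s, t} ∖ {q, r, s} = {t}.


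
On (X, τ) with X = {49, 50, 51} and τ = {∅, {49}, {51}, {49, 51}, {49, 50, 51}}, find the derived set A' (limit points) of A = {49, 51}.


A' = {50}

For each x ∈ X, list the open sets U ∈ τ with x ∈ U, then check whether U ∩ (A ∖ {x}) ≠ ∅ for every such U.
  x = 49: open {49} ∋ x has {49} ∩ (A ∖ {49}) = ∅, so x is NOT a limit point.
  x = 50: opens ∋ x are {49, 50, 51}; each meets A ∖ {50}, so x IS a limit point.
  x = 51: open {51} ∋ x has {51} ∩ (A ∖ {51}) = ∅, so x is NOT a limit point.
Collecting: A' = {50}.


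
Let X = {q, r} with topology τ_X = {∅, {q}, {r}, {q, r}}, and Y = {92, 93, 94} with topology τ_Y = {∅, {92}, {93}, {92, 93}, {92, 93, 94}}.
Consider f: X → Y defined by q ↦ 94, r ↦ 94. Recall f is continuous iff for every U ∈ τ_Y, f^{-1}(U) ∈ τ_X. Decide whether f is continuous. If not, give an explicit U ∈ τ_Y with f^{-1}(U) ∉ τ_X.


f IS continuous.

Compute f^{-1}(U) for each U ∈ τ_Y:
  U = ∅: f^{-1}(U) = ∅ ∈ τ_X ✓.
  U = {92}: f^{-1}(U) = ∅ ∈ τ_X ✓.
  U = {93}: f^{-1}(U) = ∅ ∈ τ_X ✓.
  U = {92, 93}: f^{-1}(U) = ∅ ∈ τ_X ✓.
  U = {92, 93, 94}: f^{-1}(U) = {q, r} ∈ τ_X ✓.
Every preimage lies in τ_X, so f IS continuous.


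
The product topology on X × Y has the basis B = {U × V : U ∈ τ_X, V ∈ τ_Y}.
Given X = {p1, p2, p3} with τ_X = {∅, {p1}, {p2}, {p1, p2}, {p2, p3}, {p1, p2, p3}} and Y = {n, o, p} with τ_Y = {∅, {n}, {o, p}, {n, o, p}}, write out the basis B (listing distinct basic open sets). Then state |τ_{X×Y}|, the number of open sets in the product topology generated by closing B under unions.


Basis B = {∅ × ∅, {p1} × {n}, {p2} × {n}, {p1, p2} × {n}, {p1} × {o, p}, {p2, p3} × {n}, {p2} × {o, p}, {p1} × {n, o, p}, {p1, p2, p3} × {n}, {p2} × {n, o, p}, {p1, p2} × {o, p}, {p2, p3} × {o, p}, {p1, p2} × {n, o, p}, {p1, p2, p3} × {o, p}, {p2, p3} × {n, o, p}, {p1, p2, p3} × {n, o, p}}; |τ_{X×Y}| = 36.

Enumerate products U × V with U ∈ τ_X, V ∈ τ_Y (deduplicated):
  ∅ × ∅ = {} (∅)
  {p1} × {n} = {(p1,n)}
  {p2} × {n} = {(p2,n)}
  {p1, p2} × {n} = {(p1,n), (p2,n)}
  {p1} × {o, p} = {(p1,o), (p1,p)}
  {p2, p3} × {n} = {(p2,n), (p3,n)}
  {p2} × {o, p} = {(p2,o), (p2,p)}
  {p1} × {n, o, p} = {(p1,n), (p1,o), (p1,p)}
  {p1, p2, p3} × {n} = {(p1,n), (p2,n), (p3,n)}
  {p2} × {n, o, p} = {(p2,n), (p2,o), (p2,p)}
  {p1, p2} × {o, p} = {(p1,o), (p1,p), (p2,o), (p2,p)}
  {p2, p3} × {o, p} = {(p2,o), (p2,p), (p3,o), (p3,p)}
  {p1, p2} × {n, o, p} = {(p1,n), (p1,o), (p1,p), (p2,n), (p2,o), (p2,p)}
  {p1, p2, p3} × {o, p} = {(p1,o), (p1,p), (p2,o), (p2,p), (p3,o), (p3,p)}
  {p2, p3} × {n, o, p} = {(p2,n), (p2,o), (p2,p), (p3,n), (p3,o), (p3,p)}
  {p1, p2, p3} × {n, o, p} = {(p1,n), (p1,o), (p1,p), (p2,n), (p2,o), (p2,p), (p3,n), (p3,o), (p3,p)}
These 16 distinct sets form the basis B.
Close under arbitrary unions to get τ_{X×Y}; counting gives |τ_{X×Y}| = 36.


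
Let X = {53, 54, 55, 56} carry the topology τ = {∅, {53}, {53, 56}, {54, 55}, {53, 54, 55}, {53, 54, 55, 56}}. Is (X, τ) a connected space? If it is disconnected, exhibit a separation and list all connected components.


(X, τ) is disconnected; components = [{53, 56}, {54, 55}].

Find clopen sets (U ∈ τ with X ∖ U ∈ τ):
  U = ∅, X ∖ U = {53, 54, 55, 56} — both open, so U is clopen.
  U = {53, 56}, X ∖ U = {54, 55} — both open, so U is clopen.
  U = {54, 55}, X ∖ U = {53, 56} — both open, so U is clopen.
  U = {53, 54, 55, 56}, X ∖ U = ∅ — both open, so U is clopen.
Nontrivial clopen(s) exist: e.g. {53, 56}. So (X, τ) is disconnected.
Compute connected components by grouping points that agree on all clopens:
  component: {53, 56}
  component: {54, 55}


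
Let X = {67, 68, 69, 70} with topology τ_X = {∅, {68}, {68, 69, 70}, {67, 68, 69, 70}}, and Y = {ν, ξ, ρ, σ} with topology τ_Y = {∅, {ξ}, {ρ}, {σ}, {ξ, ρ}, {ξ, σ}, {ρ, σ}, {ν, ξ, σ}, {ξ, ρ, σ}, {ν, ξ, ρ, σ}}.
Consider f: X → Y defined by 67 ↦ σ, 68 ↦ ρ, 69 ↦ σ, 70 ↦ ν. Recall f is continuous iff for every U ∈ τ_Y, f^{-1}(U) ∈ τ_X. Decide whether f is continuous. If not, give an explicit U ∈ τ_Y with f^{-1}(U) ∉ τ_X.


f is NOT continuous.

Compute f^{-1}(U) for each U ∈ τ_Y:
  U = ∅: f^{-1}(U) = ∅ ∈ τ_X ✓.
  U = {ξ}: f^{-1}(U) = ∅ ∈ τ_X ✓.
  U = {ρ}: f^{-1}(U) = {68} ∈ τ_X ✓.
  U = {σ}: f^{-1}(U) = {67, 69} ∉ τ_X ✗.
  U = {ξ, ρ}: f^{-1}(U) = {68} ∈ τ_X ✓.
  U = {ξ, σ}: f^{-1}(U) = {67, 69} ∉ τ_X ✗.
  U = {ρ, σ}: f^{-1}(U) = {67, 68, 69} ∉ τ_X ✗.
  U = {ν, ξ, σ}: f^{-1}(U) = {67, 69, 70} ∉ τ_X ✗.
  U = {ξ, ρ, σ}: f^{-1}(U) = {67, 68, 69} ∉ τ_X ✗.
  U = {ν, ξ, ρ, σ}: f^{-1}(U) = {67, 68, 69, 70} ∈ τ_X ✓.
Found U = {σ} with f^{-1}(U) = {67, 69} not in τ_X. Therefore f is NOT continuous.


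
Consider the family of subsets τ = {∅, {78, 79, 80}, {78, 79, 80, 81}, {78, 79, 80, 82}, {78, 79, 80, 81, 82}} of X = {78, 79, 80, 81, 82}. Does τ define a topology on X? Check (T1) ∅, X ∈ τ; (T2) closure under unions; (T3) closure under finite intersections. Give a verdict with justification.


τ IS a topology on X.

Axiom (T1): ∅ ∈ τ? Yes; X ∈ τ? Yes.
Axiom (T2/T3): check pairwise unions and intersections of members of τ.
All pairwise intersections and unions checked — each lies in τ. Therefore τ satisfies (T1), (T2), (T3): it IS a topology on X.


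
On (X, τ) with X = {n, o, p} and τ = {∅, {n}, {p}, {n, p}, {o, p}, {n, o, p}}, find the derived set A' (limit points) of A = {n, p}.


A' = {o}

For each x ∈ X, list the open sets U ∈ τ with x ∈ U, then check whether U ∩ (A ∖ {x}) ≠ ∅ for every such U.
  x = n: open {n} ∋ x has {n} ∩ (A ∖ {n}) = ∅, so x is NOT a limit point.
  x = o: opens ∋ x are {o, p}, {n, o, p}; each meets A ∖ {o}, so x IS a limit point.
  x = p: open {p} ∋ x has {p} ∩ (A ∖ {p}) = ∅, so x is NOT a limit point.
Collecting: A' = {o}.


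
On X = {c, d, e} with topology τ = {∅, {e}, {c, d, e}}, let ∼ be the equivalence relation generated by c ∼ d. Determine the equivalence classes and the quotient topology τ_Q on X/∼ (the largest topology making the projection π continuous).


X/∼ = {[c=d], [e]}; |τ_Q| = 3.

Equivalence classes: [c=d], [e].
Quotient map π: X → X/∼ sends c ↦ [c=d], d ↦ [c=d], e ↦ [e].
For each subset V ⊆ X/∼, compute π^{-1}(V) ⊆ X and check whether π^{-1}(V) ∈ τ. V is open in τ_Q iff π^{-1}(V) ∈ τ.
  V = {}: π^{-1}(V) = ∅ ∈ τ ✓.
  V = {[c=d]}: π^{-1}(V) = {c, d} ∉ τ ✗.
  V = {[e]}: π^{-1}(V) = {e} ∈ τ ✓.
  V = {[c=d], [e]}: π^{-1}(V) = {c, d, e} ∈ τ ✓.
Open sets in the quotient: τ_Q = {{}, {[e]}, {[c=d], [e]}} (3 elements).


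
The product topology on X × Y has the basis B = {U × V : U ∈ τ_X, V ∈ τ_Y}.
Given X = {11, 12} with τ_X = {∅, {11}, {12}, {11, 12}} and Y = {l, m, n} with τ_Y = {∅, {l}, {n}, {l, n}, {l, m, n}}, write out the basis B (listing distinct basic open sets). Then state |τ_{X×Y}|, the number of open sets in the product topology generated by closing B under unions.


Basis B = {∅ × ∅, {11} × {l}, {11} × {n}, {12} × {l}, {12} × {n}, {11} × {l, n}, {11, 12} × {l}, {11, 12} × {n}, {12} × {l, n}, {11} × {l, m, n}, {12} × {l, m, n}, {11, 12} × {l, n}, {11, 12} × {l, m, n}}; |τ_{X×Y}| = 25.

Enumerate products U × V with U ∈ τ_X, V ∈ τ_Y (deduplicated):
  ∅ × ∅ = {} (∅)
  {11} × {l} = {(11,l)}
  {11} × {n} = {(11,n)}
  {12} × {l} = {(12,l)}
  {12} × {n} = {(12,n)}
  {11} × {l, n} = {(11,l), (11,n)}
  {11, 12} × {l} = {(11,l), (12,l)}
  {11, 12} × {n} = {(11,n), (12,n)}
  {12} × {l, n} = {(12,l), (12,n)}
  {11} × {l, m, n} = {(11,l), (11,m), (11,n)}
  {12} × {l, m, n} = {(12,l), (12,m), (12,n)}
  {11, 12} × {l, n} = {(11,l), (11,n), (12,l), (12,n)}
  {11, 12} × {l, m, n} = {(11,l), (11,m), (11,n), (12,l), (12,m), (12,n)}
These 13 distinct sets form the basis B.
Close under arbitrary unions to get τ_{X×Y}; counting gives |τ_{X×Y}| = 25.


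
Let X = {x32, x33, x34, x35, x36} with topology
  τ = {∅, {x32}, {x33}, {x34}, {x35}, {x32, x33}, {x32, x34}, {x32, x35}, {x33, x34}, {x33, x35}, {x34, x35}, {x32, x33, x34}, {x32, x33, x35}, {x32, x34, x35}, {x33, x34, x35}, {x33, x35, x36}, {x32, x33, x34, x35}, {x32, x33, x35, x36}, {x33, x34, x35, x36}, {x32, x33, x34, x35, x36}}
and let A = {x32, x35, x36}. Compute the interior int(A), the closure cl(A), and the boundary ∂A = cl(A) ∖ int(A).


int(A) = {x32, x35}, cl(A) = {x32, x35, x36}, ∂A = {x36}.

Closed sets in (X, τ) are complements of opens:
  closed(X, τ) = {∅, {x32}, {x34}, {x36}, {x32, x34}, {x32, x36}, {x33, x36}, {x34, x36}, {x35, x36}, {x32, x33, x36}, {x32, x34, x36}, {x32, x35, x36}, {x33, x34, x36}, {x33, x35, x36}, {x34, x35, x36}, {x32, x33, x34, x36}, {x32, x33, x35, x36}, {x32, x34, x35, x36}, {x33, x34, x35, x36}, {x32, x33, x34, x35, x36}}.
int(A) = ⋃ {U ∈ τ : U ⊆ A}. Opens contained in A: ∅, {x32}, {x35}, {x32, x35}.
Taking the union of these: int(A) = {x32, x35}.
cl(A) = ⋂ {C closed : A ⊆ C}. Closed sets containing A: {x32, x35, x36}, {x32, x33, x35, x36}, {x32, x34, x35, x36}, {x32, x33, x34, x35, x36}.
Intersecting these: cl(A) = {x32, x35, x36}.
∂A = cl(A) ∖ int(A) = {x32, x35, x36} ∖ {x32, x35} = {x36}.


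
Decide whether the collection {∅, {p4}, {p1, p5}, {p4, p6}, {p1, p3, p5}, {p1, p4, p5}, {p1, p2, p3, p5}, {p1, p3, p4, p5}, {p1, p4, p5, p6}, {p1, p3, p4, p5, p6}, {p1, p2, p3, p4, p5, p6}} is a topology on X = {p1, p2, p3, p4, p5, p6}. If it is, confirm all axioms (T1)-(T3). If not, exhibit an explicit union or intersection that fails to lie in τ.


τ is NOT a topology on X.

Axiom (T1): ∅ ∈ τ? Yes; X ∈ τ? Yes.
Axiom (T2/T3): check pairwise unions and intersections of members of τ.
Counterexample for (T2): {p4} ∪ {p1, p2, p3, p5} = {p1, p2, p3, p4, p5} ∉ τ. Therefore τ is NOT a topology.


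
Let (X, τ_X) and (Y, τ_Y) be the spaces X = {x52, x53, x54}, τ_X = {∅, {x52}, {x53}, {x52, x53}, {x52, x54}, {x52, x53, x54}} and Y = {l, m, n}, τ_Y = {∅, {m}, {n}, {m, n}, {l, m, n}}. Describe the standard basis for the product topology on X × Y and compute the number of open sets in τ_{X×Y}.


Basis B = {∅ × ∅, {x52} × {m}, {x52} × {n}, {x53} × {m}, {x53} × {n}, {x52} × {m, n}, {x52, x53} × {m}, {x52, x54} × {m}, {x52, x53} × {n}, {x52, x54} × {n}, {x53} × {m, n}, {x52} × {l, m, n}, {x52, x53, x54} × {m}, {x52, x53, x54} × {n}, {x53} × {l, m, n}, {x52, x53} × {m, n}, {x52, x54} × {m, n}, {x52, x53} × {l, m, n}, {x52, x54} × {l, m, n}, {x52, x53, x54} × {m, n}, {x52, x53, x54} × {l, m, n}}; |τ_{X×Y}| = 70.

Enumerate products U × V with U ∈ τ_X, V ∈ τ_Y (deduplicated):
  ∅ × ∅ = {} (∅)
  {x52} × {m} = {(x52,m)}
  {x52} × {n} = {(x52,n)}
  {x53} × {m} = {(x53,m)}
  {x53} × {n} = {(x53,n)}
  {x52} × {m, n} = {(x52,m), (x52,n)}
  {x52, x53} × {m} = {(x52,m), (x53,m)}
  {x52, x54} × {m} = {(x52,m), (x54,m)}
  {x52, x53} × {n} = {(x52,n), (x53,n)}
  {x52, x54} × {n} = {(x52,n), (x54,n)}
  {x53} × {m, n} = {(x53,m), (x53,n)}
  {x52} × {l, m, n} = {(x52,l), (x52,m), (x52,n)}
  {x52, x53, x54} × {m} = {(x52,m), (x53,m), (x54,m)}
  {x52, x53, x54} × {n} = {(x52,n), (x53,n), (x54,n)}
  {x53} × {l, m, n} = {(x53,l), (x53,m), (x53,n)}
  {x52, x53} × {m, n} = {(x52,m), (x52,n), (x53,m), (x53,n)}
  {x52, x54} × {m, n} = {(x52,m), (x52,n), (x54,m), (x54,n)}
  {x52, x53} × {l, m, n} = {(x52,l), (x52,m), (x52,n), (x53,l), (x53,m), (x53,n)}
  {x52, x54} × {l, m, n} = {(x52,l), (x52,m), (x52,n), (x54,l), (x54,m), (x54,n)}
  {x52, x53, x54} × {m, n} = {(x52,m), (x52,n), (x53,m), (x53,n), (x54,m), (x54,n)}
  {x52, x53, x54} × {l, m, n} = {(x52,l), (x52,m), (x52,n), (x53,l), (x53,m), (x53,n), (x54,l), (x54,m), (x54,n)}
These 21 distinct sets form the basis B.
Close under arbitrary unions to get τ_{X×Y}; counting gives |τ_{X×Y}| = 70.
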